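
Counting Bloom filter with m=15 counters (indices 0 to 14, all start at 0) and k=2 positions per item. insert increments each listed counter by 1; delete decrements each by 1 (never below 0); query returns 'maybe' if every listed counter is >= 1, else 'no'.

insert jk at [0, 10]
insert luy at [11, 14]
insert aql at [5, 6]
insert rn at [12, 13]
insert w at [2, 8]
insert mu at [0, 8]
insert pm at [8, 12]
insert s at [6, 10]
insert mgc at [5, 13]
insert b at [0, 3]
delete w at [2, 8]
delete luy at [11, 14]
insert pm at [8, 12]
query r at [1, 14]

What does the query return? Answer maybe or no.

Answer: no

Derivation:
Step 1: insert jk at [0, 10] -> counters=[1,0,0,0,0,0,0,0,0,0,1,0,0,0,0]
Step 2: insert luy at [11, 14] -> counters=[1,0,0,0,0,0,0,0,0,0,1,1,0,0,1]
Step 3: insert aql at [5, 6] -> counters=[1,0,0,0,0,1,1,0,0,0,1,1,0,0,1]
Step 4: insert rn at [12, 13] -> counters=[1,0,0,0,0,1,1,0,0,0,1,1,1,1,1]
Step 5: insert w at [2, 8] -> counters=[1,0,1,0,0,1,1,0,1,0,1,1,1,1,1]
Step 6: insert mu at [0, 8] -> counters=[2,0,1,0,0,1,1,0,2,0,1,1,1,1,1]
Step 7: insert pm at [8, 12] -> counters=[2,0,1,0,0,1,1,0,3,0,1,1,2,1,1]
Step 8: insert s at [6, 10] -> counters=[2,0,1,0,0,1,2,0,3,0,2,1,2,1,1]
Step 9: insert mgc at [5, 13] -> counters=[2,0,1,0,0,2,2,0,3,0,2,1,2,2,1]
Step 10: insert b at [0, 3] -> counters=[3,0,1,1,0,2,2,0,3,0,2,1,2,2,1]
Step 11: delete w at [2, 8] -> counters=[3,0,0,1,0,2,2,0,2,0,2,1,2,2,1]
Step 12: delete luy at [11, 14] -> counters=[3,0,0,1,0,2,2,0,2,0,2,0,2,2,0]
Step 13: insert pm at [8, 12] -> counters=[3,0,0,1,0,2,2,0,3,0,2,0,3,2,0]
Query r: check counters[1]=0 counters[14]=0 -> no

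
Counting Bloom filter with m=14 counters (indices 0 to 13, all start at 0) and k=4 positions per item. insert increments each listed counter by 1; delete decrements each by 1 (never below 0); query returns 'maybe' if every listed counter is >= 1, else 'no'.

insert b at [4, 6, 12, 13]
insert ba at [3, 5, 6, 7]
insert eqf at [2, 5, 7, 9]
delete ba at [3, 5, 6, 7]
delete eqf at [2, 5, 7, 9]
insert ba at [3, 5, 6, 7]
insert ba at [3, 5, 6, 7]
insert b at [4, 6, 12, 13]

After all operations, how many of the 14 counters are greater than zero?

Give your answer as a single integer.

Step 1: insert b at [4, 6, 12, 13] -> counters=[0,0,0,0,1,0,1,0,0,0,0,0,1,1]
Step 2: insert ba at [3, 5, 6, 7] -> counters=[0,0,0,1,1,1,2,1,0,0,0,0,1,1]
Step 3: insert eqf at [2, 5, 7, 9] -> counters=[0,0,1,1,1,2,2,2,0,1,0,0,1,1]
Step 4: delete ba at [3, 5, 6, 7] -> counters=[0,0,1,0,1,1,1,1,0,1,0,0,1,1]
Step 5: delete eqf at [2, 5, 7, 9] -> counters=[0,0,0,0,1,0,1,0,0,0,0,0,1,1]
Step 6: insert ba at [3, 5, 6, 7] -> counters=[0,0,0,1,1,1,2,1,0,0,0,0,1,1]
Step 7: insert ba at [3, 5, 6, 7] -> counters=[0,0,0,2,1,2,3,2,0,0,0,0,1,1]
Step 8: insert b at [4, 6, 12, 13] -> counters=[0,0,0,2,2,2,4,2,0,0,0,0,2,2]
Final counters=[0,0,0,2,2,2,4,2,0,0,0,0,2,2] -> 7 nonzero

Answer: 7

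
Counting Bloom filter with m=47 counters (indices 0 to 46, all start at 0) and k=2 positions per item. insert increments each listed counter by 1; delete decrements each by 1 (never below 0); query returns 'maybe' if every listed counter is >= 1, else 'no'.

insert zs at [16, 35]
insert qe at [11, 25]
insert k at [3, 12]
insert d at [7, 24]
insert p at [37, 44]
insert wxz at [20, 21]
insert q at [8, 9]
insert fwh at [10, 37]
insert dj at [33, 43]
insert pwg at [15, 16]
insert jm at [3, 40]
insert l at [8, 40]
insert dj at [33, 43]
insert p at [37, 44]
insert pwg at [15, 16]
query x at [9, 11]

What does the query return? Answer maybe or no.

Step 1: insert zs at [16, 35] -> counters=[0,0,0,0,0,0,0,0,0,0,0,0,0,0,0,0,1,0,0,0,0,0,0,0,0,0,0,0,0,0,0,0,0,0,0,1,0,0,0,0,0,0,0,0,0,0,0]
Step 2: insert qe at [11, 25] -> counters=[0,0,0,0,0,0,0,0,0,0,0,1,0,0,0,0,1,0,0,0,0,0,0,0,0,1,0,0,0,0,0,0,0,0,0,1,0,0,0,0,0,0,0,0,0,0,0]
Step 3: insert k at [3, 12] -> counters=[0,0,0,1,0,0,0,0,0,0,0,1,1,0,0,0,1,0,0,0,0,0,0,0,0,1,0,0,0,0,0,0,0,0,0,1,0,0,0,0,0,0,0,0,0,0,0]
Step 4: insert d at [7, 24] -> counters=[0,0,0,1,0,0,0,1,0,0,0,1,1,0,0,0,1,0,0,0,0,0,0,0,1,1,0,0,0,0,0,0,0,0,0,1,0,0,0,0,0,0,0,0,0,0,0]
Step 5: insert p at [37, 44] -> counters=[0,0,0,1,0,0,0,1,0,0,0,1,1,0,0,0,1,0,0,0,0,0,0,0,1,1,0,0,0,0,0,0,0,0,0,1,0,1,0,0,0,0,0,0,1,0,0]
Step 6: insert wxz at [20, 21] -> counters=[0,0,0,1,0,0,0,1,0,0,0,1,1,0,0,0,1,0,0,0,1,1,0,0,1,1,0,0,0,0,0,0,0,0,0,1,0,1,0,0,0,0,0,0,1,0,0]
Step 7: insert q at [8, 9] -> counters=[0,0,0,1,0,0,0,1,1,1,0,1,1,0,0,0,1,0,0,0,1,1,0,0,1,1,0,0,0,0,0,0,0,0,0,1,0,1,0,0,0,0,0,0,1,0,0]
Step 8: insert fwh at [10, 37] -> counters=[0,0,0,1,0,0,0,1,1,1,1,1,1,0,0,0,1,0,0,0,1,1,0,0,1,1,0,0,0,0,0,0,0,0,0,1,0,2,0,0,0,0,0,0,1,0,0]
Step 9: insert dj at [33, 43] -> counters=[0,0,0,1,0,0,0,1,1,1,1,1,1,0,0,0,1,0,0,0,1,1,0,0,1,1,0,0,0,0,0,0,0,1,0,1,0,2,0,0,0,0,0,1,1,0,0]
Step 10: insert pwg at [15, 16] -> counters=[0,0,0,1,0,0,0,1,1,1,1,1,1,0,0,1,2,0,0,0,1,1,0,0,1,1,0,0,0,0,0,0,0,1,0,1,0,2,0,0,0,0,0,1,1,0,0]
Step 11: insert jm at [3, 40] -> counters=[0,0,0,2,0,0,0,1,1,1,1,1,1,0,0,1,2,0,0,0,1,1,0,0,1,1,0,0,0,0,0,0,0,1,0,1,0,2,0,0,1,0,0,1,1,0,0]
Step 12: insert l at [8, 40] -> counters=[0,0,0,2,0,0,0,1,2,1,1,1,1,0,0,1,2,0,0,0,1,1,0,0,1,1,0,0,0,0,0,0,0,1,0,1,0,2,0,0,2,0,0,1,1,0,0]
Step 13: insert dj at [33, 43] -> counters=[0,0,0,2,0,0,0,1,2,1,1,1,1,0,0,1,2,0,0,0,1,1,0,0,1,1,0,0,0,0,0,0,0,2,0,1,0,2,0,0,2,0,0,2,1,0,0]
Step 14: insert p at [37, 44] -> counters=[0,0,0,2,0,0,0,1,2,1,1,1,1,0,0,1,2,0,0,0,1,1,0,0,1,1,0,0,0,0,0,0,0,2,0,1,0,3,0,0,2,0,0,2,2,0,0]
Step 15: insert pwg at [15, 16] -> counters=[0,0,0,2,0,0,0,1,2,1,1,1,1,0,0,2,3,0,0,0,1,1,0,0,1,1,0,0,0,0,0,0,0,2,0,1,0,3,0,0,2,0,0,2,2,0,0]
Query x: check counters[9]=1 counters[11]=1 -> maybe

Answer: maybe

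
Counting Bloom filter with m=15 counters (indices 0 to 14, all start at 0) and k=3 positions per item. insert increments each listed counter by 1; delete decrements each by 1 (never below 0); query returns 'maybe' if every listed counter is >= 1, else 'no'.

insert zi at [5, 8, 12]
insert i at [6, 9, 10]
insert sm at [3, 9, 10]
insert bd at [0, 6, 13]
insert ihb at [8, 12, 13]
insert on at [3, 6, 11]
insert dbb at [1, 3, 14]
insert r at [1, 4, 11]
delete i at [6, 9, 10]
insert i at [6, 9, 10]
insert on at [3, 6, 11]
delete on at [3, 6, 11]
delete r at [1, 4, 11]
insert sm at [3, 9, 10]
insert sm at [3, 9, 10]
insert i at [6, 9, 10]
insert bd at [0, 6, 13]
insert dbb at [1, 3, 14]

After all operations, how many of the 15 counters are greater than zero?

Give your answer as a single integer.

Step 1: insert zi at [5, 8, 12] -> counters=[0,0,0,0,0,1,0,0,1,0,0,0,1,0,0]
Step 2: insert i at [6, 9, 10] -> counters=[0,0,0,0,0,1,1,0,1,1,1,0,1,0,0]
Step 3: insert sm at [3, 9, 10] -> counters=[0,0,0,1,0,1,1,0,1,2,2,0,1,0,0]
Step 4: insert bd at [0, 6, 13] -> counters=[1,0,0,1,0,1,2,0,1,2,2,0,1,1,0]
Step 5: insert ihb at [8, 12, 13] -> counters=[1,0,0,1,0,1,2,0,2,2,2,0,2,2,0]
Step 6: insert on at [3, 6, 11] -> counters=[1,0,0,2,0,1,3,0,2,2,2,1,2,2,0]
Step 7: insert dbb at [1, 3, 14] -> counters=[1,1,0,3,0,1,3,0,2,2,2,1,2,2,1]
Step 8: insert r at [1, 4, 11] -> counters=[1,2,0,3,1,1,3,0,2,2,2,2,2,2,1]
Step 9: delete i at [6, 9, 10] -> counters=[1,2,0,3,1,1,2,0,2,1,1,2,2,2,1]
Step 10: insert i at [6, 9, 10] -> counters=[1,2,0,3,1,1,3,0,2,2,2,2,2,2,1]
Step 11: insert on at [3, 6, 11] -> counters=[1,2,0,4,1,1,4,0,2,2,2,3,2,2,1]
Step 12: delete on at [3, 6, 11] -> counters=[1,2,0,3,1,1,3,0,2,2,2,2,2,2,1]
Step 13: delete r at [1, 4, 11] -> counters=[1,1,0,3,0,1,3,0,2,2,2,1,2,2,1]
Step 14: insert sm at [3, 9, 10] -> counters=[1,1,0,4,0,1,3,0,2,3,3,1,2,2,1]
Step 15: insert sm at [3, 9, 10] -> counters=[1,1,0,5,0,1,3,0,2,4,4,1,2,2,1]
Step 16: insert i at [6, 9, 10] -> counters=[1,1,0,5,0,1,4,0,2,5,5,1,2,2,1]
Step 17: insert bd at [0, 6, 13] -> counters=[2,1,0,5,0,1,5,0,2,5,5,1,2,3,1]
Step 18: insert dbb at [1, 3, 14] -> counters=[2,2,0,6,0,1,5,0,2,5,5,1,2,3,2]
Final counters=[2,2,0,6,0,1,5,0,2,5,5,1,2,3,2] -> 12 nonzero

Answer: 12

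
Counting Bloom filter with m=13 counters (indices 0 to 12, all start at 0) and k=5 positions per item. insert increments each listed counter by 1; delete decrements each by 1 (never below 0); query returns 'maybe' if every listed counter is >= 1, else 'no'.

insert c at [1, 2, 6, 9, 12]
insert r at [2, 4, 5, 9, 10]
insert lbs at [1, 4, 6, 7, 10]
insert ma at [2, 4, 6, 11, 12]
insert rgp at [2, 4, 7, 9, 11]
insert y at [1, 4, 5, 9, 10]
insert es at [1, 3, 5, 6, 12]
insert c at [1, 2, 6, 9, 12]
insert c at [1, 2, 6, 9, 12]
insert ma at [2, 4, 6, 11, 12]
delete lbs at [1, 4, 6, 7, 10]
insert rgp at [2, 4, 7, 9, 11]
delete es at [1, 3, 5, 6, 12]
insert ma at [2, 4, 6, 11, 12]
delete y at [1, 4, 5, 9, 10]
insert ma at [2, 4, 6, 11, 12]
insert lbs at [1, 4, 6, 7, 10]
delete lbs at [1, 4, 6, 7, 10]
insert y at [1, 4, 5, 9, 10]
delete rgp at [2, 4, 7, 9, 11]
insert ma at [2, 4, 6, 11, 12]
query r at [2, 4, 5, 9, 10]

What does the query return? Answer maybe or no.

Answer: maybe

Derivation:
Step 1: insert c at [1, 2, 6, 9, 12] -> counters=[0,1,1,0,0,0,1,0,0,1,0,0,1]
Step 2: insert r at [2, 4, 5, 9, 10] -> counters=[0,1,2,0,1,1,1,0,0,2,1,0,1]
Step 3: insert lbs at [1, 4, 6, 7, 10] -> counters=[0,2,2,0,2,1,2,1,0,2,2,0,1]
Step 4: insert ma at [2, 4, 6, 11, 12] -> counters=[0,2,3,0,3,1,3,1,0,2,2,1,2]
Step 5: insert rgp at [2, 4, 7, 9, 11] -> counters=[0,2,4,0,4,1,3,2,0,3,2,2,2]
Step 6: insert y at [1, 4, 5, 9, 10] -> counters=[0,3,4,0,5,2,3,2,0,4,3,2,2]
Step 7: insert es at [1, 3, 5, 6, 12] -> counters=[0,4,4,1,5,3,4,2,0,4,3,2,3]
Step 8: insert c at [1, 2, 6, 9, 12] -> counters=[0,5,5,1,5,3,5,2,0,5,3,2,4]
Step 9: insert c at [1, 2, 6, 9, 12] -> counters=[0,6,6,1,5,3,6,2,0,6,3,2,5]
Step 10: insert ma at [2, 4, 6, 11, 12] -> counters=[0,6,7,1,6,3,7,2,0,6,3,3,6]
Step 11: delete lbs at [1, 4, 6, 7, 10] -> counters=[0,5,7,1,5,3,6,1,0,6,2,3,6]
Step 12: insert rgp at [2, 4, 7, 9, 11] -> counters=[0,5,8,1,6,3,6,2,0,7,2,4,6]
Step 13: delete es at [1, 3, 5, 6, 12] -> counters=[0,4,8,0,6,2,5,2,0,7,2,4,5]
Step 14: insert ma at [2, 4, 6, 11, 12] -> counters=[0,4,9,0,7,2,6,2,0,7,2,5,6]
Step 15: delete y at [1, 4, 5, 9, 10] -> counters=[0,3,9,0,6,1,6,2,0,6,1,5,6]
Step 16: insert ma at [2, 4, 6, 11, 12] -> counters=[0,3,10,0,7,1,7,2,0,6,1,6,7]
Step 17: insert lbs at [1, 4, 6, 7, 10] -> counters=[0,4,10,0,8,1,8,3,0,6,2,6,7]
Step 18: delete lbs at [1, 4, 6, 7, 10] -> counters=[0,3,10,0,7,1,7,2,0,6,1,6,7]
Step 19: insert y at [1, 4, 5, 9, 10] -> counters=[0,4,10,0,8,2,7,2,0,7,2,6,7]
Step 20: delete rgp at [2, 4, 7, 9, 11] -> counters=[0,4,9,0,7,2,7,1,0,6,2,5,7]
Step 21: insert ma at [2, 4, 6, 11, 12] -> counters=[0,4,10,0,8,2,8,1,0,6,2,6,8]
Query r: check counters[2]=10 counters[4]=8 counters[5]=2 counters[9]=6 counters[10]=2 -> maybe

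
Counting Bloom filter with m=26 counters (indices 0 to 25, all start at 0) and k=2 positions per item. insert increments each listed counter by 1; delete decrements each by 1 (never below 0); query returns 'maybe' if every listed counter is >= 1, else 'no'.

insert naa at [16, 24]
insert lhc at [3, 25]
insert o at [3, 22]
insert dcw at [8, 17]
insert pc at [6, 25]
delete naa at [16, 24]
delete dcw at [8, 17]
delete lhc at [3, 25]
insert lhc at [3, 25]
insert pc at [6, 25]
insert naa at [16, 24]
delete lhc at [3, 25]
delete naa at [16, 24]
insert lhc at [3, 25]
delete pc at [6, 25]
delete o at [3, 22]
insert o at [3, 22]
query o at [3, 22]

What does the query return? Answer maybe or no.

Step 1: insert naa at [16, 24] -> counters=[0,0,0,0,0,0,0,0,0,0,0,0,0,0,0,0,1,0,0,0,0,0,0,0,1,0]
Step 2: insert lhc at [3, 25] -> counters=[0,0,0,1,0,0,0,0,0,0,0,0,0,0,0,0,1,0,0,0,0,0,0,0,1,1]
Step 3: insert o at [3, 22] -> counters=[0,0,0,2,0,0,0,0,0,0,0,0,0,0,0,0,1,0,0,0,0,0,1,0,1,1]
Step 4: insert dcw at [8, 17] -> counters=[0,0,0,2,0,0,0,0,1,0,0,0,0,0,0,0,1,1,0,0,0,0,1,0,1,1]
Step 5: insert pc at [6, 25] -> counters=[0,0,0,2,0,0,1,0,1,0,0,0,0,0,0,0,1,1,0,0,0,0,1,0,1,2]
Step 6: delete naa at [16, 24] -> counters=[0,0,0,2,0,0,1,0,1,0,0,0,0,0,0,0,0,1,0,0,0,0,1,0,0,2]
Step 7: delete dcw at [8, 17] -> counters=[0,0,0,2,0,0,1,0,0,0,0,0,0,0,0,0,0,0,0,0,0,0,1,0,0,2]
Step 8: delete lhc at [3, 25] -> counters=[0,0,0,1,0,0,1,0,0,0,0,0,0,0,0,0,0,0,0,0,0,0,1,0,0,1]
Step 9: insert lhc at [3, 25] -> counters=[0,0,0,2,0,0,1,0,0,0,0,0,0,0,0,0,0,0,0,0,0,0,1,0,0,2]
Step 10: insert pc at [6, 25] -> counters=[0,0,0,2,0,0,2,0,0,0,0,0,0,0,0,0,0,0,0,0,0,0,1,0,0,3]
Step 11: insert naa at [16, 24] -> counters=[0,0,0,2,0,0,2,0,0,0,0,0,0,0,0,0,1,0,0,0,0,0,1,0,1,3]
Step 12: delete lhc at [3, 25] -> counters=[0,0,0,1,0,0,2,0,0,0,0,0,0,0,0,0,1,0,0,0,0,0,1,0,1,2]
Step 13: delete naa at [16, 24] -> counters=[0,0,0,1,0,0,2,0,0,0,0,0,0,0,0,0,0,0,0,0,0,0,1,0,0,2]
Step 14: insert lhc at [3, 25] -> counters=[0,0,0,2,0,0,2,0,0,0,0,0,0,0,0,0,0,0,0,0,0,0,1,0,0,3]
Step 15: delete pc at [6, 25] -> counters=[0,0,0,2,0,0,1,0,0,0,0,0,0,0,0,0,0,0,0,0,0,0,1,0,0,2]
Step 16: delete o at [3, 22] -> counters=[0,0,0,1,0,0,1,0,0,0,0,0,0,0,0,0,0,0,0,0,0,0,0,0,0,2]
Step 17: insert o at [3, 22] -> counters=[0,0,0,2,0,0,1,0,0,0,0,0,0,0,0,0,0,0,0,0,0,0,1,0,0,2]
Query o: check counters[3]=2 counters[22]=1 -> maybe

Answer: maybe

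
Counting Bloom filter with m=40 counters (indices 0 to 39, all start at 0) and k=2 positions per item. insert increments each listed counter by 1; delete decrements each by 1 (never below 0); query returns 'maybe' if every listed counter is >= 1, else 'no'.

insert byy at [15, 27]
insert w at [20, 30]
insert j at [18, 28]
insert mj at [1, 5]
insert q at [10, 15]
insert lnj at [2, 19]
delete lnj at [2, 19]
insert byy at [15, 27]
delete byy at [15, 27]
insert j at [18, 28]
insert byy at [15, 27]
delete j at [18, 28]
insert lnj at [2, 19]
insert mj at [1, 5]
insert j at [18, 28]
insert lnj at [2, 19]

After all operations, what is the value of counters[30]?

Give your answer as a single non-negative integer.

Answer: 1

Derivation:
Step 1: insert byy at [15, 27] -> counters=[0,0,0,0,0,0,0,0,0,0,0,0,0,0,0,1,0,0,0,0,0,0,0,0,0,0,0,1,0,0,0,0,0,0,0,0,0,0,0,0]
Step 2: insert w at [20, 30] -> counters=[0,0,0,0,0,0,0,0,0,0,0,0,0,0,0,1,0,0,0,0,1,0,0,0,0,0,0,1,0,0,1,0,0,0,0,0,0,0,0,0]
Step 3: insert j at [18, 28] -> counters=[0,0,0,0,0,0,0,0,0,0,0,0,0,0,0,1,0,0,1,0,1,0,0,0,0,0,0,1,1,0,1,0,0,0,0,0,0,0,0,0]
Step 4: insert mj at [1, 5] -> counters=[0,1,0,0,0,1,0,0,0,0,0,0,0,0,0,1,0,0,1,0,1,0,0,0,0,0,0,1,1,0,1,0,0,0,0,0,0,0,0,0]
Step 5: insert q at [10, 15] -> counters=[0,1,0,0,0,1,0,0,0,0,1,0,0,0,0,2,0,0,1,0,1,0,0,0,0,0,0,1,1,0,1,0,0,0,0,0,0,0,0,0]
Step 6: insert lnj at [2, 19] -> counters=[0,1,1,0,0,1,0,0,0,0,1,0,0,0,0,2,0,0,1,1,1,0,0,0,0,0,0,1,1,0,1,0,0,0,0,0,0,0,0,0]
Step 7: delete lnj at [2, 19] -> counters=[0,1,0,0,0,1,0,0,0,0,1,0,0,0,0,2,0,0,1,0,1,0,0,0,0,0,0,1,1,0,1,0,0,0,0,0,0,0,0,0]
Step 8: insert byy at [15, 27] -> counters=[0,1,0,0,0,1,0,0,0,0,1,0,0,0,0,3,0,0,1,0,1,0,0,0,0,0,0,2,1,0,1,0,0,0,0,0,0,0,0,0]
Step 9: delete byy at [15, 27] -> counters=[0,1,0,0,0,1,0,0,0,0,1,0,0,0,0,2,0,0,1,0,1,0,0,0,0,0,0,1,1,0,1,0,0,0,0,0,0,0,0,0]
Step 10: insert j at [18, 28] -> counters=[0,1,0,0,0,1,0,0,0,0,1,0,0,0,0,2,0,0,2,0,1,0,0,0,0,0,0,1,2,0,1,0,0,0,0,0,0,0,0,0]
Step 11: insert byy at [15, 27] -> counters=[0,1,0,0,0,1,0,0,0,0,1,0,0,0,0,3,0,0,2,0,1,0,0,0,0,0,0,2,2,0,1,0,0,0,0,0,0,0,0,0]
Step 12: delete j at [18, 28] -> counters=[0,1,0,0,0,1,0,0,0,0,1,0,0,0,0,3,0,0,1,0,1,0,0,0,0,0,0,2,1,0,1,0,0,0,0,0,0,0,0,0]
Step 13: insert lnj at [2, 19] -> counters=[0,1,1,0,0,1,0,0,0,0,1,0,0,0,0,3,0,0,1,1,1,0,0,0,0,0,0,2,1,0,1,0,0,0,0,0,0,0,0,0]
Step 14: insert mj at [1, 5] -> counters=[0,2,1,0,0,2,0,0,0,0,1,0,0,0,0,3,0,0,1,1,1,0,0,0,0,0,0,2,1,0,1,0,0,0,0,0,0,0,0,0]
Step 15: insert j at [18, 28] -> counters=[0,2,1,0,0,2,0,0,0,0,1,0,0,0,0,3,0,0,2,1,1,0,0,0,0,0,0,2,2,0,1,0,0,0,0,0,0,0,0,0]
Step 16: insert lnj at [2, 19] -> counters=[0,2,2,0,0,2,0,0,0,0,1,0,0,0,0,3,0,0,2,2,1,0,0,0,0,0,0,2,2,0,1,0,0,0,0,0,0,0,0,0]
Final counters=[0,2,2,0,0,2,0,0,0,0,1,0,0,0,0,3,0,0,2,2,1,0,0,0,0,0,0,2,2,0,1,0,0,0,0,0,0,0,0,0] -> counters[30]=1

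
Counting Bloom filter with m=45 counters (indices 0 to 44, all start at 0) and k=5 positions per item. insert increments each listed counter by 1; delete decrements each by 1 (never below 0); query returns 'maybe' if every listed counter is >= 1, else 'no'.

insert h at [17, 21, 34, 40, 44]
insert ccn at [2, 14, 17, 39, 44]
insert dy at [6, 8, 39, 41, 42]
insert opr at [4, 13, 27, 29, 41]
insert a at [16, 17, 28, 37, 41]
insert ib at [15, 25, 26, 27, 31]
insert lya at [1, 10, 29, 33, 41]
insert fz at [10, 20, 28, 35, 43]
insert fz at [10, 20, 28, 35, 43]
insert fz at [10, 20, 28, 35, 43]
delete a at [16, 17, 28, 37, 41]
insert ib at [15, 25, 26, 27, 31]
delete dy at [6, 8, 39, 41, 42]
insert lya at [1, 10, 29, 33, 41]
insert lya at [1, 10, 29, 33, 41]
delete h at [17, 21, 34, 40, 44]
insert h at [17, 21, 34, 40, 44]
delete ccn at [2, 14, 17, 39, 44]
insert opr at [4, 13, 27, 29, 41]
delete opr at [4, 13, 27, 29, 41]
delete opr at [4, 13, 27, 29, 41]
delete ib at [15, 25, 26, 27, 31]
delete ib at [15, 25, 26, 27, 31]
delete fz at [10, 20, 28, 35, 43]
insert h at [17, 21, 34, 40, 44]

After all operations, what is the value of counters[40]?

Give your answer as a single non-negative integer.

Answer: 2

Derivation:
Step 1: insert h at [17, 21, 34, 40, 44] -> counters=[0,0,0,0,0,0,0,0,0,0,0,0,0,0,0,0,0,1,0,0,0,1,0,0,0,0,0,0,0,0,0,0,0,0,1,0,0,0,0,0,1,0,0,0,1]
Step 2: insert ccn at [2, 14, 17, 39, 44] -> counters=[0,0,1,0,0,0,0,0,0,0,0,0,0,0,1,0,0,2,0,0,0,1,0,0,0,0,0,0,0,0,0,0,0,0,1,0,0,0,0,1,1,0,0,0,2]
Step 3: insert dy at [6, 8, 39, 41, 42] -> counters=[0,0,1,0,0,0,1,0,1,0,0,0,0,0,1,0,0,2,0,0,0,1,0,0,0,0,0,0,0,0,0,0,0,0,1,0,0,0,0,2,1,1,1,0,2]
Step 4: insert opr at [4, 13, 27, 29, 41] -> counters=[0,0,1,0,1,0,1,0,1,0,0,0,0,1,1,0,0,2,0,0,0,1,0,0,0,0,0,1,0,1,0,0,0,0,1,0,0,0,0,2,1,2,1,0,2]
Step 5: insert a at [16, 17, 28, 37, 41] -> counters=[0,0,1,0,1,0,1,0,1,0,0,0,0,1,1,0,1,3,0,0,0,1,0,0,0,0,0,1,1,1,0,0,0,0,1,0,0,1,0,2,1,3,1,0,2]
Step 6: insert ib at [15, 25, 26, 27, 31] -> counters=[0,0,1,0,1,0,1,0,1,0,0,0,0,1,1,1,1,3,0,0,0,1,0,0,0,1,1,2,1,1,0,1,0,0,1,0,0,1,0,2,1,3,1,0,2]
Step 7: insert lya at [1, 10, 29, 33, 41] -> counters=[0,1,1,0,1,0,1,0,1,0,1,0,0,1,1,1,1,3,0,0,0,1,0,0,0,1,1,2,1,2,0,1,0,1,1,0,0,1,0,2,1,4,1,0,2]
Step 8: insert fz at [10, 20, 28, 35, 43] -> counters=[0,1,1,0,1,0,1,0,1,0,2,0,0,1,1,1,1,3,0,0,1,1,0,0,0,1,1,2,2,2,0,1,0,1,1,1,0,1,0,2,1,4,1,1,2]
Step 9: insert fz at [10, 20, 28, 35, 43] -> counters=[0,1,1,0,1,0,1,0,1,0,3,0,0,1,1,1,1,3,0,0,2,1,0,0,0,1,1,2,3,2,0,1,0,1,1,2,0,1,0,2,1,4,1,2,2]
Step 10: insert fz at [10, 20, 28, 35, 43] -> counters=[0,1,1,0,1,0,1,0,1,0,4,0,0,1,1,1,1,3,0,0,3,1,0,0,0,1,1,2,4,2,0,1,0,1,1,3,0,1,0,2,1,4,1,3,2]
Step 11: delete a at [16, 17, 28, 37, 41] -> counters=[0,1,1,0,1,0,1,0,1,0,4,0,0,1,1,1,0,2,0,0,3,1,0,0,0,1,1,2,3,2,0,1,0,1,1,3,0,0,0,2,1,3,1,3,2]
Step 12: insert ib at [15, 25, 26, 27, 31] -> counters=[0,1,1,0,1,0,1,0,1,0,4,0,0,1,1,2,0,2,0,0,3,1,0,0,0,2,2,3,3,2,0,2,0,1,1,3,0,0,0,2,1,3,1,3,2]
Step 13: delete dy at [6, 8, 39, 41, 42] -> counters=[0,1,1,0,1,0,0,0,0,0,4,0,0,1,1,2,0,2,0,0,3,1,0,0,0,2,2,3,3,2,0,2,0,1,1,3,0,0,0,1,1,2,0,3,2]
Step 14: insert lya at [1, 10, 29, 33, 41] -> counters=[0,2,1,0,1,0,0,0,0,0,5,0,0,1,1,2,0,2,0,0,3,1,0,0,0,2,2,3,3,3,0,2,0,2,1,3,0,0,0,1,1,3,0,3,2]
Step 15: insert lya at [1, 10, 29, 33, 41] -> counters=[0,3,1,0,1,0,0,0,0,0,6,0,0,1,1,2,0,2,0,0,3,1,0,0,0,2,2,3,3,4,0,2,0,3,1,3,0,0,0,1,1,4,0,3,2]
Step 16: delete h at [17, 21, 34, 40, 44] -> counters=[0,3,1,0,1,0,0,0,0,0,6,0,0,1,1,2,0,1,0,0,3,0,0,0,0,2,2,3,3,4,0,2,0,3,0,3,0,0,0,1,0,4,0,3,1]
Step 17: insert h at [17, 21, 34, 40, 44] -> counters=[0,3,1,0,1,0,0,0,0,0,6,0,0,1,1,2,0,2,0,0,3,1,0,0,0,2,2,3,3,4,0,2,0,3,1,3,0,0,0,1,1,4,0,3,2]
Step 18: delete ccn at [2, 14, 17, 39, 44] -> counters=[0,3,0,0,1,0,0,0,0,0,6,0,0,1,0,2,0,1,0,0,3,1,0,0,0,2,2,3,3,4,0,2,0,3,1,3,0,0,0,0,1,4,0,3,1]
Step 19: insert opr at [4, 13, 27, 29, 41] -> counters=[0,3,0,0,2,0,0,0,0,0,6,0,0,2,0,2,0,1,0,0,3,1,0,0,0,2,2,4,3,5,0,2,0,3,1,3,0,0,0,0,1,5,0,3,1]
Step 20: delete opr at [4, 13, 27, 29, 41] -> counters=[0,3,0,0,1,0,0,0,0,0,6,0,0,1,0,2,0,1,0,0,3,1,0,0,0,2,2,3,3,4,0,2,0,3,1,3,0,0,0,0,1,4,0,3,1]
Step 21: delete opr at [4, 13, 27, 29, 41] -> counters=[0,3,0,0,0,0,0,0,0,0,6,0,0,0,0,2,0,1,0,0,3,1,0,0,0,2,2,2,3,3,0,2,0,3,1,3,0,0,0,0,1,3,0,3,1]
Step 22: delete ib at [15, 25, 26, 27, 31] -> counters=[0,3,0,0,0,0,0,0,0,0,6,0,0,0,0,1,0,1,0,0,3,1,0,0,0,1,1,1,3,3,0,1,0,3,1,3,0,0,0,0,1,3,0,3,1]
Step 23: delete ib at [15, 25, 26, 27, 31] -> counters=[0,3,0,0,0,0,0,0,0,0,6,0,0,0,0,0,0,1,0,0,3,1,0,0,0,0,0,0,3,3,0,0,0,3,1,3,0,0,0,0,1,3,0,3,1]
Step 24: delete fz at [10, 20, 28, 35, 43] -> counters=[0,3,0,0,0,0,0,0,0,0,5,0,0,0,0,0,0,1,0,0,2,1,0,0,0,0,0,0,2,3,0,0,0,3,1,2,0,0,0,0,1,3,0,2,1]
Step 25: insert h at [17, 21, 34, 40, 44] -> counters=[0,3,0,0,0,0,0,0,0,0,5,0,0,0,0,0,0,2,0,0,2,2,0,0,0,0,0,0,2,3,0,0,0,3,2,2,0,0,0,0,2,3,0,2,2]
Final counters=[0,3,0,0,0,0,0,0,0,0,5,0,0,0,0,0,0,2,0,0,2,2,0,0,0,0,0,0,2,3,0,0,0,3,2,2,0,0,0,0,2,3,0,2,2] -> counters[40]=2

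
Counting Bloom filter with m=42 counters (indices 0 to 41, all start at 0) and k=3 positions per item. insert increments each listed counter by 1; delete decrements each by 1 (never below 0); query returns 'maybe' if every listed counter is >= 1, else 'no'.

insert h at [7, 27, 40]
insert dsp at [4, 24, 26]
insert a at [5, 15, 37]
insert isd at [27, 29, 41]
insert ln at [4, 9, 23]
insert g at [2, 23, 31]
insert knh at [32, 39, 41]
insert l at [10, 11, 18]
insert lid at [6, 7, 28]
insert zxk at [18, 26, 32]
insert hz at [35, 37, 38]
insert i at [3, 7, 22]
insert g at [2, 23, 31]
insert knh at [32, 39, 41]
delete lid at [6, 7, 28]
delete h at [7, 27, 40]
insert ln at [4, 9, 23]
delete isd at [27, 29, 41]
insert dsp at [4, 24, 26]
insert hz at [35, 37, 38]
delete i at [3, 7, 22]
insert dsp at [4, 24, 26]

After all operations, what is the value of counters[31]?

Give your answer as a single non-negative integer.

Step 1: insert h at [7, 27, 40] -> counters=[0,0,0,0,0,0,0,1,0,0,0,0,0,0,0,0,0,0,0,0,0,0,0,0,0,0,0,1,0,0,0,0,0,0,0,0,0,0,0,0,1,0]
Step 2: insert dsp at [4, 24, 26] -> counters=[0,0,0,0,1,0,0,1,0,0,0,0,0,0,0,0,0,0,0,0,0,0,0,0,1,0,1,1,0,0,0,0,0,0,0,0,0,0,0,0,1,0]
Step 3: insert a at [5, 15, 37] -> counters=[0,0,0,0,1,1,0,1,0,0,0,0,0,0,0,1,0,0,0,0,0,0,0,0,1,0,1,1,0,0,0,0,0,0,0,0,0,1,0,0,1,0]
Step 4: insert isd at [27, 29, 41] -> counters=[0,0,0,0,1,1,0,1,0,0,0,0,0,0,0,1,0,0,0,0,0,0,0,0,1,0,1,2,0,1,0,0,0,0,0,0,0,1,0,0,1,1]
Step 5: insert ln at [4, 9, 23] -> counters=[0,0,0,0,2,1,0,1,0,1,0,0,0,0,0,1,0,0,0,0,0,0,0,1,1,0,1,2,0,1,0,0,0,0,0,0,0,1,0,0,1,1]
Step 6: insert g at [2, 23, 31] -> counters=[0,0,1,0,2,1,0,1,0,1,0,0,0,0,0,1,0,0,0,0,0,0,0,2,1,0,1,2,0,1,0,1,0,0,0,0,0,1,0,0,1,1]
Step 7: insert knh at [32, 39, 41] -> counters=[0,0,1,0,2,1,0,1,0,1,0,0,0,0,0,1,0,0,0,0,0,0,0,2,1,0,1,2,0,1,0,1,1,0,0,0,0,1,0,1,1,2]
Step 8: insert l at [10, 11, 18] -> counters=[0,0,1,0,2,1,0,1,0,1,1,1,0,0,0,1,0,0,1,0,0,0,0,2,1,0,1,2,0,1,0,1,1,0,0,0,0,1,0,1,1,2]
Step 9: insert lid at [6, 7, 28] -> counters=[0,0,1,0,2,1,1,2,0,1,1,1,0,0,0,1,0,0,1,0,0,0,0,2,1,0,1,2,1,1,0,1,1,0,0,0,0,1,0,1,1,2]
Step 10: insert zxk at [18, 26, 32] -> counters=[0,0,1,0,2,1,1,2,0,1,1,1,0,0,0,1,0,0,2,0,0,0,0,2,1,0,2,2,1,1,0,1,2,0,0,0,0,1,0,1,1,2]
Step 11: insert hz at [35, 37, 38] -> counters=[0,0,1,0,2,1,1,2,0,1,1,1,0,0,0,1,0,0,2,0,0,0,0,2,1,0,2,2,1,1,0,1,2,0,0,1,0,2,1,1,1,2]
Step 12: insert i at [3, 7, 22] -> counters=[0,0,1,1,2,1,1,3,0,1,1,1,0,0,0,1,0,0,2,0,0,0,1,2,1,0,2,2,1,1,0,1,2,0,0,1,0,2,1,1,1,2]
Step 13: insert g at [2, 23, 31] -> counters=[0,0,2,1,2,1,1,3,0,1,1,1,0,0,0,1,0,0,2,0,0,0,1,3,1,0,2,2,1,1,0,2,2,0,0,1,0,2,1,1,1,2]
Step 14: insert knh at [32, 39, 41] -> counters=[0,0,2,1,2,1,1,3,0,1,1,1,0,0,0,1,0,0,2,0,0,0,1,3,1,0,2,2,1,1,0,2,3,0,0,1,0,2,1,2,1,3]
Step 15: delete lid at [6, 7, 28] -> counters=[0,0,2,1,2,1,0,2,0,1,1,1,0,0,0,1,0,0,2,0,0,0,1,3,1,0,2,2,0,1,0,2,3,0,0,1,0,2,1,2,1,3]
Step 16: delete h at [7, 27, 40] -> counters=[0,0,2,1,2,1,0,1,0,1,1,1,0,0,0,1,0,0,2,0,0,0,1,3,1,0,2,1,0,1,0,2,3,0,0,1,0,2,1,2,0,3]
Step 17: insert ln at [4, 9, 23] -> counters=[0,0,2,1,3,1,0,1,0,2,1,1,0,0,0,1,0,0,2,0,0,0,1,4,1,0,2,1,0,1,0,2,3,0,0,1,0,2,1,2,0,3]
Step 18: delete isd at [27, 29, 41] -> counters=[0,0,2,1,3,1,0,1,0,2,1,1,0,0,0,1,0,0,2,0,0,0,1,4,1,0,2,0,0,0,0,2,3,0,0,1,0,2,1,2,0,2]
Step 19: insert dsp at [4, 24, 26] -> counters=[0,0,2,1,4,1,0,1,0,2,1,1,0,0,0,1,0,0,2,0,0,0,1,4,2,0,3,0,0,0,0,2,3,0,0,1,0,2,1,2,0,2]
Step 20: insert hz at [35, 37, 38] -> counters=[0,0,2,1,4,1,0,1,0,2,1,1,0,0,0,1,0,0,2,0,0,0,1,4,2,0,3,0,0,0,0,2,3,0,0,2,0,3,2,2,0,2]
Step 21: delete i at [3, 7, 22] -> counters=[0,0,2,0,4,1,0,0,0,2,1,1,0,0,0,1,0,0,2,0,0,0,0,4,2,0,3,0,0,0,0,2,3,0,0,2,0,3,2,2,0,2]
Step 22: insert dsp at [4, 24, 26] -> counters=[0,0,2,0,5,1,0,0,0,2,1,1,0,0,0,1,0,0,2,0,0,0,0,4,3,0,4,0,0,0,0,2,3,0,0,2,0,3,2,2,0,2]
Final counters=[0,0,2,0,5,1,0,0,0,2,1,1,0,0,0,1,0,0,2,0,0,0,0,4,3,0,4,0,0,0,0,2,3,0,0,2,0,3,2,2,0,2] -> counters[31]=2

Answer: 2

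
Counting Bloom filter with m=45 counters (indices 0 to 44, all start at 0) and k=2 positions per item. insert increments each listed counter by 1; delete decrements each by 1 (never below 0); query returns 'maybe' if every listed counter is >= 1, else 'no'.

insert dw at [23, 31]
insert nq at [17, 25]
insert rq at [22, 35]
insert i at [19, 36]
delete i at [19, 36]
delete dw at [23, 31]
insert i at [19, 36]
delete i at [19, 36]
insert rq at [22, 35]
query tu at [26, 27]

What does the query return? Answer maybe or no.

Answer: no

Derivation:
Step 1: insert dw at [23, 31] -> counters=[0,0,0,0,0,0,0,0,0,0,0,0,0,0,0,0,0,0,0,0,0,0,0,1,0,0,0,0,0,0,0,1,0,0,0,0,0,0,0,0,0,0,0,0,0]
Step 2: insert nq at [17, 25] -> counters=[0,0,0,0,0,0,0,0,0,0,0,0,0,0,0,0,0,1,0,0,0,0,0,1,0,1,0,0,0,0,0,1,0,0,0,0,0,0,0,0,0,0,0,0,0]
Step 3: insert rq at [22, 35] -> counters=[0,0,0,0,0,0,0,0,0,0,0,0,0,0,0,0,0,1,0,0,0,0,1,1,0,1,0,0,0,0,0,1,0,0,0,1,0,0,0,0,0,0,0,0,0]
Step 4: insert i at [19, 36] -> counters=[0,0,0,0,0,0,0,0,0,0,0,0,0,0,0,0,0,1,0,1,0,0,1,1,0,1,0,0,0,0,0,1,0,0,0,1,1,0,0,0,0,0,0,0,0]
Step 5: delete i at [19, 36] -> counters=[0,0,0,0,0,0,0,0,0,0,0,0,0,0,0,0,0,1,0,0,0,0,1,1,0,1,0,0,0,0,0,1,0,0,0,1,0,0,0,0,0,0,0,0,0]
Step 6: delete dw at [23, 31] -> counters=[0,0,0,0,0,0,0,0,0,0,0,0,0,0,0,0,0,1,0,0,0,0,1,0,0,1,0,0,0,0,0,0,0,0,0,1,0,0,0,0,0,0,0,0,0]
Step 7: insert i at [19, 36] -> counters=[0,0,0,0,0,0,0,0,0,0,0,0,0,0,0,0,0,1,0,1,0,0,1,0,0,1,0,0,0,0,0,0,0,0,0,1,1,0,0,0,0,0,0,0,0]
Step 8: delete i at [19, 36] -> counters=[0,0,0,0,0,0,0,0,0,0,0,0,0,0,0,0,0,1,0,0,0,0,1,0,0,1,0,0,0,0,0,0,0,0,0,1,0,0,0,0,0,0,0,0,0]
Step 9: insert rq at [22, 35] -> counters=[0,0,0,0,0,0,0,0,0,0,0,0,0,0,0,0,0,1,0,0,0,0,2,0,0,1,0,0,0,0,0,0,0,0,0,2,0,0,0,0,0,0,0,0,0]
Query tu: check counters[26]=0 counters[27]=0 -> no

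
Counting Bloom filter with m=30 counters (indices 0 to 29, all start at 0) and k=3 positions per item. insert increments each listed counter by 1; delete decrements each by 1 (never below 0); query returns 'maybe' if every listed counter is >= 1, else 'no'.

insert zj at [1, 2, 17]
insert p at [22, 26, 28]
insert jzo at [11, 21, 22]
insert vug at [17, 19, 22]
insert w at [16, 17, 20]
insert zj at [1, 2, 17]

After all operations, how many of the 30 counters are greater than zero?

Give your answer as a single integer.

Answer: 11

Derivation:
Step 1: insert zj at [1, 2, 17] -> counters=[0,1,1,0,0,0,0,0,0,0,0,0,0,0,0,0,0,1,0,0,0,0,0,0,0,0,0,0,0,0]
Step 2: insert p at [22, 26, 28] -> counters=[0,1,1,0,0,0,0,0,0,0,0,0,0,0,0,0,0,1,0,0,0,0,1,0,0,0,1,0,1,0]
Step 3: insert jzo at [11, 21, 22] -> counters=[0,1,1,0,0,0,0,0,0,0,0,1,0,0,0,0,0,1,0,0,0,1,2,0,0,0,1,0,1,0]
Step 4: insert vug at [17, 19, 22] -> counters=[0,1,1,0,0,0,0,0,0,0,0,1,0,0,0,0,0,2,0,1,0,1,3,0,0,0,1,0,1,0]
Step 5: insert w at [16, 17, 20] -> counters=[0,1,1,0,0,0,0,0,0,0,0,1,0,0,0,0,1,3,0,1,1,1,3,0,0,0,1,0,1,0]
Step 6: insert zj at [1, 2, 17] -> counters=[0,2,2,0,0,0,0,0,0,0,0,1,0,0,0,0,1,4,0,1,1,1,3,0,0,0,1,0,1,0]
Final counters=[0,2,2,0,0,0,0,0,0,0,0,1,0,0,0,0,1,4,0,1,1,1,3,0,0,0,1,0,1,0] -> 11 nonzero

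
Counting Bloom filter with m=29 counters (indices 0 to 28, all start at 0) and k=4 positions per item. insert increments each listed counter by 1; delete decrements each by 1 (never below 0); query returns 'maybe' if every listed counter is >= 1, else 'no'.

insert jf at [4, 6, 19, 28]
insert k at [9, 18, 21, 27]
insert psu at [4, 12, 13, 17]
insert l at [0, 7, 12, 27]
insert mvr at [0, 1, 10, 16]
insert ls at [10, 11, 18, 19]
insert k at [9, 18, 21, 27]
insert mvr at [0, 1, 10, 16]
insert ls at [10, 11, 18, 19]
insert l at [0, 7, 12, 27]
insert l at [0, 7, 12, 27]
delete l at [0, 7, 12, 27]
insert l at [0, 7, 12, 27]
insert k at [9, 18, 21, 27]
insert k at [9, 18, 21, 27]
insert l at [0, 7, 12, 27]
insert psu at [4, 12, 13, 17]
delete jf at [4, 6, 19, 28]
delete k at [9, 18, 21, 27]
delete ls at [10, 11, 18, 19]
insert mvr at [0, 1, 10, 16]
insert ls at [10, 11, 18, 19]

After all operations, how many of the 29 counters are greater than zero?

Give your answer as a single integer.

Step 1: insert jf at [4, 6, 19, 28] -> counters=[0,0,0,0,1,0,1,0,0,0,0,0,0,0,0,0,0,0,0,1,0,0,0,0,0,0,0,0,1]
Step 2: insert k at [9, 18, 21, 27] -> counters=[0,0,0,0,1,0,1,0,0,1,0,0,0,0,0,0,0,0,1,1,0,1,0,0,0,0,0,1,1]
Step 3: insert psu at [4, 12, 13, 17] -> counters=[0,0,0,0,2,0,1,0,0,1,0,0,1,1,0,0,0,1,1,1,0,1,0,0,0,0,0,1,1]
Step 4: insert l at [0, 7, 12, 27] -> counters=[1,0,0,0,2,0,1,1,0,1,0,0,2,1,0,0,0,1,1,1,0,1,0,0,0,0,0,2,1]
Step 5: insert mvr at [0, 1, 10, 16] -> counters=[2,1,0,0,2,0,1,1,0,1,1,0,2,1,0,0,1,1,1,1,0,1,0,0,0,0,0,2,1]
Step 6: insert ls at [10, 11, 18, 19] -> counters=[2,1,0,0,2,0,1,1,0,1,2,1,2,1,0,0,1,1,2,2,0,1,0,0,0,0,0,2,1]
Step 7: insert k at [9, 18, 21, 27] -> counters=[2,1,0,0,2,0,1,1,0,2,2,1,2,1,0,0,1,1,3,2,0,2,0,0,0,0,0,3,1]
Step 8: insert mvr at [0, 1, 10, 16] -> counters=[3,2,0,0,2,0,1,1,0,2,3,1,2,1,0,0,2,1,3,2,0,2,0,0,0,0,0,3,1]
Step 9: insert ls at [10, 11, 18, 19] -> counters=[3,2,0,0,2,0,1,1,0,2,4,2,2,1,0,0,2,1,4,3,0,2,0,0,0,0,0,3,1]
Step 10: insert l at [0, 7, 12, 27] -> counters=[4,2,0,0,2,0,1,2,0,2,4,2,3,1,0,0,2,1,4,3,0,2,0,0,0,0,0,4,1]
Step 11: insert l at [0, 7, 12, 27] -> counters=[5,2,0,0,2,0,1,3,0,2,4,2,4,1,0,0,2,1,4,3,0,2,0,0,0,0,0,5,1]
Step 12: delete l at [0, 7, 12, 27] -> counters=[4,2,0,0,2,0,1,2,0,2,4,2,3,1,0,0,2,1,4,3,0,2,0,0,0,0,0,4,1]
Step 13: insert l at [0, 7, 12, 27] -> counters=[5,2,0,0,2,0,1,3,0,2,4,2,4,1,0,0,2,1,4,3,0,2,0,0,0,0,0,5,1]
Step 14: insert k at [9, 18, 21, 27] -> counters=[5,2,0,0,2,0,1,3,0,3,4,2,4,1,0,0,2,1,5,3,0,3,0,0,0,0,0,6,1]
Step 15: insert k at [9, 18, 21, 27] -> counters=[5,2,0,0,2,0,1,3,0,4,4,2,4,1,0,0,2,1,6,3,0,4,0,0,0,0,0,7,1]
Step 16: insert l at [0, 7, 12, 27] -> counters=[6,2,0,0,2,0,1,4,0,4,4,2,5,1,0,0,2,1,6,3,0,4,0,0,0,0,0,8,1]
Step 17: insert psu at [4, 12, 13, 17] -> counters=[6,2,0,0,3,0,1,4,0,4,4,2,6,2,0,0,2,2,6,3,0,4,0,0,0,0,0,8,1]
Step 18: delete jf at [4, 6, 19, 28] -> counters=[6,2,0,0,2,0,0,4,0,4,4,2,6,2,0,0,2,2,6,2,0,4,0,0,0,0,0,8,0]
Step 19: delete k at [9, 18, 21, 27] -> counters=[6,2,0,0,2,0,0,4,0,3,4,2,6,2,0,0,2,2,5,2,0,3,0,0,0,0,0,7,0]
Step 20: delete ls at [10, 11, 18, 19] -> counters=[6,2,0,0,2,0,0,4,0,3,3,1,6,2,0,0,2,2,4,1,0,3,0,0,0,0,0,7,0]
Step 21: insert mvr at [0, 1, 10, 16] -> counters=[7,3,0,0,2,0,0,4,0,3,4,1,6,2,0,0,3,2,4,1,0,3,0,0,0,0,0,7,0]
Step 22: insert ls at [10, 11, 18, 19] -> counters=[7,3,0,0,2,0,0,4,0,3,5,2,6,2,0,0,3,2,5,2,0,3,0,0,0,0,0,7,0]
Final counters=[7,3,0,0,2,0,0,4,0,3,5,2,6,2,0,0,3,2,5,2,0,3,0,0,0,0,0,7,0] -> 15 nonzero

Answer: 15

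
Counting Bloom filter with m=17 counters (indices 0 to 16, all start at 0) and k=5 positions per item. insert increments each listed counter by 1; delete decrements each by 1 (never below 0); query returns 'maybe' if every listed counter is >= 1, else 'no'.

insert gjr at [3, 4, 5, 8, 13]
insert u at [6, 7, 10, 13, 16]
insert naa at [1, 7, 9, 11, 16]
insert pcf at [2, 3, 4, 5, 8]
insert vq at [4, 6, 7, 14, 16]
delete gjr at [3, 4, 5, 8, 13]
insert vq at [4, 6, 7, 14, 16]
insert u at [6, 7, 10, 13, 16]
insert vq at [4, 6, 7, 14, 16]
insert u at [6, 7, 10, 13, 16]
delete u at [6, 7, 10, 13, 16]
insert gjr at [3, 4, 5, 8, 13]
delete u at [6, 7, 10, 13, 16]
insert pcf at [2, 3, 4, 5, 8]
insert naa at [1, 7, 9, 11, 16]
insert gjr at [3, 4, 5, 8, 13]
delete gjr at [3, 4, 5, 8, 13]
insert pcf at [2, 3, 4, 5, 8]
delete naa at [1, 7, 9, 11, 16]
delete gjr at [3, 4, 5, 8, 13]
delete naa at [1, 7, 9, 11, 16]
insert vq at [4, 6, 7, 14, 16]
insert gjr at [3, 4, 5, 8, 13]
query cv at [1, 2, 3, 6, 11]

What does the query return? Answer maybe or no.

Answer: no

Derivation:
Step 1: insert gjr at [3, 4, 5, 8, 13] -> counters=[0,0,0,1,1,1,0,0,1,0,0,0,0,1,0,0,0]
Step 2: insert u at [6, 7, 10, 13, 16] -> counters=[0,0,0,1,1,1,1,1,1,0,1,0,0,2,0,0,1]
Step 3: insert naa at [1, 7, 9, 11, 16] -> counters=[0,1,0,1,1,1,1,2,1,1,1,1,0,2,0,0,2]
Step 4: insert pcf at [2, 3, 4, 5, 8] -> counters=[0,1,1,2,2,2,1,2,2,1,1,1,0,2,0,0,2]
Step 5: insert vq at [4, 6, 7, 14, 16] -> counters=[0,1,1,2,3,2,2,3,2,1,1,1,0,2,1,0,3]
Step 6: delete gjr at [3, 4, 5, 8, 13] -> counters=[0,1,1,1,2,1,2,3,1,1,1,1,0,1,1,0,3]
Step 7: insert vq at [4, 6, 7, 14, 16] -> counters=[0,1,1,1,3,1,3,4,1,1,1,1,0,1,2,0,4]
Step 8: insert u at [6, 7, 10, 13, 16] -> counters=[0,1,1,1,3,1,4,5,1,1,2,1,0,2,2,0,5]
Step 9: insert vq at [4, 6, 7, 14, 16] -> counters=[0,1,1,1,4,1,5,6,1,1,2,1,0,2,3,0,6]
Step 10: insert u at [6, 7, 10, 13, 16] -> counters=[0,1,1,1,4,1,6,7,1,1,3,1,0,3,3,0,7]
Step 11: delete u at [6, 7, 10, 13, 16] -> counters=[0,1,1,1,4,1,5,6,1,1,2,1,0,2,3,0,6]
Step 12: insert gjr at [3, 4, 5, 8, 13] -> counters=[0,1,1,2,5,2,5,6,2,1,2,1,0,3,3,0,6]
Step 13: delete u at [6, 7, 10, 13, 16] -> counters=[0,1,1,2,5,2,4,5,2,1,1,1,0,2,3,0,5]
Step 14: insert pcf at [2, 3, 4, 5, 8] -> counters=[0,1,2,3,6,3,4,5,3,1,1,1,0,2,3,0,5]
Step 15: insert naa at [1, 7, 9, 11, 16] -> counters=[0,2,2,3,6,3,4,6,3,2,1,2,0,2,3,0,6]
Step 16: insert gjr at [3, 4, 5, 8, 13] -> counters=[0,2,2,4,7,4,4,6,4,2,1,2,0,3,3,0,6]
Step 17: delete gjr at [3, 4, 5, 8, 13] -> counters=[0,2,2,3,6,3,4,6,3,2,1,2,0,2,3,0,6]
Step 18: insert pcf at [2, 3, 4, 5, 8] -> counters=[0,2,3,4,7,4,4,6,4,2,1,2,0,2,3,0,6]
Step 19: delete naa at [1, 7, 9, 11, 16] -> counters=[0,1,3,4,7,4,4,5,4,1,1,1,0,2,3,0,5]
Step 20: delete gjr at [3, 4, 5, 8, 13] -> counters=[0,1,3,3,6,3,4,5,3,1,1,1,0,1,3,0,5]
Step 21: delete naa at [1, 7, 9, 11, 16] -> counters=[0,0,3,3,6,3,4,4,3,0,1,0,0,1,3,0,4]
Step 22: insert vq at [4, 6, 7, 14, 16] -> counters=[0,0,3,3,7,3,5,5,3,0,1,0,0,1,4,0,5]
Step 23: insert gjr at [3, 4, 5, 8, 13] -> counters=[0,0,3,4,8,4,5,5,4,0,1,0,0,2,4,0,5]
Query cv: check counters[1]=0 counters[2]=3 counters[3]=4 counters[6]=5 counters[11]=0 -> no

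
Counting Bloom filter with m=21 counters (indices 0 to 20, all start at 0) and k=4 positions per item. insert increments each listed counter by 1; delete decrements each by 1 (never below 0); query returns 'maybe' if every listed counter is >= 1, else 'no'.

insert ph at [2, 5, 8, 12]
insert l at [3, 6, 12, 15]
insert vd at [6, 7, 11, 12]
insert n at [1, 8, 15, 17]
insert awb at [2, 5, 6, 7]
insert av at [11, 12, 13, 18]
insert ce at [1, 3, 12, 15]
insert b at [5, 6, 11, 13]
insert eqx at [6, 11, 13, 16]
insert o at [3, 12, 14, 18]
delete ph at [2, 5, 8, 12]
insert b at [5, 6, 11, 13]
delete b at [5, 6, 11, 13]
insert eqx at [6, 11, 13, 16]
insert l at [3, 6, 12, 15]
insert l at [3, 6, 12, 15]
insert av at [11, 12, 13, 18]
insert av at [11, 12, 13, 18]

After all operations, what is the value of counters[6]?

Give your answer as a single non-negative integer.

Answer: 8

Derivation:
Step 1: insert ph at [2, 5, 8, 12] -> counters=[0,0,1,0,0,1,0,0,1,0,0,0,1,0,0,0,0,0,0,0,0]
Step 2: insert l at [3, 6, 12, 15] -> counters=[0,0,1,1,0,1,1,0,1,0,0,0,2,0,0,1,0,0,0,0,0]
Step 3: insert vd at [6, 7, 11, 12] -> counters=[0,0,1,1,0,1,2,1,1,0,0,1,3,0,0,1,0,0,0,0,0]
Step 4: insert n at [1, 8, 15, 17] -> counters=[0,1,1,1,0,1,2,1,2,0,0,1,3,0,0,2,0,1,0,0,0]
Step 5: insert awb at [2, 5, 6, 7] -> counters=[0,1,2,1,0,2,3,2,2,0,0,1,3,0,0,2,0,1,0,0,0]
Step 6: insert av at [11, 12, 13, 18] -> counters=[0,1,2,1,0,2,3,2,2,0,0,2,4,1,0,2,0,1,1,0,0]
Step 7: insert ce at [1, 3, 12, 15] -> counters=[0,2,2,2,0,2,3,2,2,0,0,2,5,1,0,3,0,1,1,0,0]
Step 8: insert b at [5, 6, 11, 13] -> counters=[0,2,2,2,0,3,4,2,2,0,0,3,5,2,0,3,0,1,1,0,0]
Step 9: insert eqx at [6, 11, 13, 16] -> counters=[0,2,2,2,0,3,5,2,2,0,0,4,5,3,0,3,1,1,1,0,0]
Step 10: insert o at [3, 12, 14, 18] -> counters=[0,2,2,3,0,3,5,2,2,0,0,4,6,3,1,3,1,1,2,0,0]
Step 11: delete ph at [2, 5, 8, 12] -> counters=[0,2,1,3,0,2,5,2,1,0,0,4,5,3,1,3,1,1,2,0,0]
Step 12: insert b at [5, 6, 11, 13] -> counters=[0,2,1,3,0,3,6,2,1,0,0,5,5,4,1,3,1,1,2,0,0]
Step 13: delete b at [5, 6, 11, 13] -> counters=[0,2,1,3,0,2,5,2,1,0,0,4,5,3,1,3,1,1,2,0,0]
Step 14: insert eqx at [6, 11, 13, 16] -> counters=[0,2,1,3,0,2,6,2,1,0,0,5,5,4,1,3,2,1,2,0,0]
Step 15: insert l at [3, 6, 12, 15] -> counters=[0,2,1,4,0,2,7,2,1,0,0,5,6,4,1,4,2,1,2,0,0]
Step 16: insert l at [3, 6, 12, 15] -> counters=[0,2,1,5,0,2,8,2,1,0,0,5,7,4,1,5,2,1,2,0,0]
Step 17: insert av at [11, 12, 13, 18] -> counters=[0,2,1,5,0,2,8,2,1,0,0,6,8,5,1,5,2,1,3,0,0]
Step 18: insert av at [11, 12, 13, 18] -> counters=[0,2,1,5,0,2,8,2,1,0,0,7,9,6,1,5,2,1,4,0,0]
Final counters=[0,2,1,5,0,2,8,2,1,0,0,7,9,6,1,5,2,1,4,0,0] -> counters[6]=8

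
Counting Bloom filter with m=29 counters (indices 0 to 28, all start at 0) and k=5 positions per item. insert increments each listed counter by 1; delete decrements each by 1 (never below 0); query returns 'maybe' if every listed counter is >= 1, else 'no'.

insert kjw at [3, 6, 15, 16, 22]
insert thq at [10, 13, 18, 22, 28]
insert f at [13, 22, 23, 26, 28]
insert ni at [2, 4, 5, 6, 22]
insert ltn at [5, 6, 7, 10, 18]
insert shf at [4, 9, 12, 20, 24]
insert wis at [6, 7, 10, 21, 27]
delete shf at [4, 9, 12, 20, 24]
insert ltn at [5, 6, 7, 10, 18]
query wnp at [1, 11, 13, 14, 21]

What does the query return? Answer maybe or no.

Answer: no

Derivation:
Step 1: insert kjw at [3, 6, 15, 16, 22] -> counters=[0,0,0,1,0,0,1,0,0,0,0,0,0,0,0,1,1,0,0,0,0,0,1,0,0,0,0,0,0]
Step 2: insert thq at [10, 13, 18, 22, 28] -> counters=[0,0,0,1,0,0,1,0,0,0,1,0,0,1,0,1,1,0,1,0,0,0,2,0,0,0,0,0,1]
Step 3: insert f at [13, 22, 23, 26, 28] -> counters=[0,0,0,1,0,0,1,0,0,0,1,0,0,2,0,1,1,0,1,0,0,0,3,1,0,0,1,0,2]
Step 4: insert ni at [2, 4, 5, 6, 22] -> counters=[0,0,1,1,1,1,2,0,0,0,1,0,0,2,0,1,1,0,1,0,0,0,4,1,0,0,1,0,2]
Step 5: insert ltn at [5, 6, 7, 10, 18] -> counters=[0,0,1,1,1,2,3,1,0,0,2,0,0,2,0,1,1,0,2,0,0,0,4,1,0,0,1,0,2]
Step 6: insert shf at [4, 9, 12, 20, 24] -> counters=[0,0,1,1,2,2,3,1,0,1,2,0,1,2,0,1,1,0,2,0,1,0,4,1,1,0,1,0,2]
Step 7: insert wis at [6, 7, 10, 21, 27] -> counters=[0,0,1,1,2,2,4,2,0,1,3,0,1,2,0,1,1,0,2,0,1,1,4,1,1,0,1,1,2]
Step 8: delete shf at [4, 9, 12, 20, 24] -> counters=[0,0,1,1,1,2,4,2,0,0,3,0,0,2,0,1,1,0,2,0,0,1,4,1,0,0,1,1,2]
Step 9: insert ltn at [5, 6, 7, 10, 18] -> counters=[0,0,1,1,1,3,5,3,0,0,4,0,0,2,0,1,1,0,3,0,0,1,4,1,0,0,1,1,2]
Query wnp: check counters[1]=0 counters[11]=0 counters[13]=2 counters[14]=0 counters[21]=1 -> no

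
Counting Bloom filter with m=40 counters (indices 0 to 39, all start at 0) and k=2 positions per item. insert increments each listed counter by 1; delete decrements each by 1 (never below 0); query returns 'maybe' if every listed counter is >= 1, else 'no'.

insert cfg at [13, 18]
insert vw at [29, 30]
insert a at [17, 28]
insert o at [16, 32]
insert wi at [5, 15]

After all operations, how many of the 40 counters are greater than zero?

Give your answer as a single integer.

Answer: 10

Derivation:
Step 1: insert cfg at [13, 18] -> counters=[0,0,0,0,0,0,0,0,0,0,0,0,0,1,0,0,0,0,1,0,0,0,0,0,0,0,0,0,0,0,0,0,0,0,0,0,0,0,0,0]
Step 2: insert vw at [29, 30] -> counters=[0,0,0,0,0,0,0,0,0,0,0,0,0,1,0,0,0,0,1,0,0,0,0,0,0,0,0,0,0,1,1,0,0,0,0,0,0,0,0,0]
Step 3: insert a at [17, 28] -> counters=[0,0,0,0,0,0,0,0,0,0,0,0,0,1,0,0,0,1,1,0,0,0,0,0,0,0,0,0,1,1,1,0,0,0,0,0,0,0,0,0]
Step 4: insert o at [16, 32] -> counters=[0,0,0,0,0,0,0,0,0,0,0,0,0,1,0,0,1,1,1,0,0,0,0,0,0,0,0,0,1,1,1,0,1,0,0,0,0,0,0,0]
Step 5: insert wi at [5, 15] -> counters=[0,0,0,0,0,1,0,0,0,0,0,0,0,1,0,1,1,1,1,0,0,0,0,0,0,0,0,0,1,1,1,0,1,0,0,0,0,0,0,0]
Final counters=[0,0,0,0,0,1,0,0,0,0,0,0,0,1,0,1,1,1,1,0,0,0,0,0,0,0,0,0,1,1,1,0,1,0,0,0,0,0,0,0] -> 10 nonzero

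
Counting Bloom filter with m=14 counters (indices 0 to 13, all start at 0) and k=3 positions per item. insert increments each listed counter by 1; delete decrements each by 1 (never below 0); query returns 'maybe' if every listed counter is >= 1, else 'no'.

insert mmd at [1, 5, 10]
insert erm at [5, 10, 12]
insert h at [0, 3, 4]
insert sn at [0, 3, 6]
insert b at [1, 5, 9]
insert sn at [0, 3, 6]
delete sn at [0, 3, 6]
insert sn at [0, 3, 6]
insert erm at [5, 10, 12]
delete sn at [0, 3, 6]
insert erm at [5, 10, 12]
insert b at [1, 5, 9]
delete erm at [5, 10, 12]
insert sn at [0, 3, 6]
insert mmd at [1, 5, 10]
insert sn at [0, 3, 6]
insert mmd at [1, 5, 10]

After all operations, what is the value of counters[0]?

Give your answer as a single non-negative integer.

Step 1: insert mmd at [1, 5, 10] -> counters=[0,1,0,0,0,1,0,0,0,0,1,0,0,0]
Step 2: insert erm at [5, 10, 12] -> counters=[0,1,0,0,0,2,0,0,0,0,2,0,1,0]
Step 3: insert h at [0, 3, 4] -> counters=[1,1,0,1,1,2,0,0,0,0,2,0,1,0]
Step 4: insert sn at [0, 3, 6] -> counters=[2,1,0,2,1,2,1,0,0,0,2,0,1,0]
Step 5: insert b at [1, 5, 9] -> counters=[2,2,0,2,1,3,1,0,0,1,2,0,1,0]
Step 6: insert sn at [0, 3, 6] -> counters=[3,2,0,3,1,3,2,0,0,1,2,0,1,0]
Step 7: delete sn at [0, 3, 6] -> counters=[2,2,0,2,1,3,1,0,0,1,2,0,1,0]
Step 8: insert sn at [0, 3, 6] -> counters=[3,2,0,3,1,3,2,0,0,1,2,0,1,0]
Step 9: insert erm at [5, 10, 12] -> counters=[3,2,0,3,1,4,2,0,0,1,3,0,2,0]
Step 10: delete sn at [0, 3, 6] -> counters=[2,2,0,2,1,4,1,0,0,1,3,0,2,0]
Step 11: insert erm at [5, 10, 12] -> counters=[2,2,0,2,1,5,1,0,0,1,4,0,3,0]
Step 12: insert b at [1, 5, 9] -> counters=[2,3,0,2,1,6,1,0,0,2,4,0,3,0]
Step 13: delete erm at [5, 10, 12] -> counters=[2,3,0,2,1,5,1,0,0,2,3,0,2,0]
Step 14: insert sn at [0, 3, 6] -> counters=[3,3,0,3,1,5,2,0,0,2,3,0,2,0]
Step 15: insert mmd at [1, 5, 10] -> counters=[3,4,0,3,1,6,2,0,0,2,4,0,2,0]
Step 16: insert sn at [0, 3, 6] -> counters=[4,4,0,4,1,6,3,0,0,2,4,0,2,0]
Step 17: insert mmd at [1, 5, 10] -> counters=[4,5,0,4,1,7,3,0,0,2,5,0,2,0]
Final counters=[4,5,0,4,1,7,3,0,0,2,5,0,2,0] -> counters[0]=4

Answer: 4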